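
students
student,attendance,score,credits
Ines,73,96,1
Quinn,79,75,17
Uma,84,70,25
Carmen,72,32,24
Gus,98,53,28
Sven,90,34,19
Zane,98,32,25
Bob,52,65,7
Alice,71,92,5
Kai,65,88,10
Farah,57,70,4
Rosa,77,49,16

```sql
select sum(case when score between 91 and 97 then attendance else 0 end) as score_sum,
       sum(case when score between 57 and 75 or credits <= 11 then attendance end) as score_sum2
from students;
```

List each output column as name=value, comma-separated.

score_sum=144, score_sum2=481

[score_sum: score between 91 and 97]
student=Ines: ✓ → 73
student=Quinn: ✗
student=Uma: ✗
student=Carmen: ✗
student=Gus: ✗
student=Sven: ✗
student=Zane: ✗
student=Bob: ✗
student=Alice: ✓ → 71
student=Kai: ✗
student=Farah: ✗
student=Rosa: ✗
score_sum = 73 + 71 = 144
—
[score_sum2: score between 57 and 75 or credits <= 11]
student=Ines: ✓ → 73
student=Quinn: ✓ → 79
student=Uma: ✓ → 84
student=Carmen: ✗
student=Gus: ✗
student=Sven: ✗
student=Zane: ✗
student=Bob: ✓ → 52
student=Alice: ✓ → 71
student=Kai: ✓ → 65
student=Farah: ✓ → 57
student=Rosa: ✗
score_sum2 = 73 + 79 + 84 + 52 + 71 + 65 + 57 = 481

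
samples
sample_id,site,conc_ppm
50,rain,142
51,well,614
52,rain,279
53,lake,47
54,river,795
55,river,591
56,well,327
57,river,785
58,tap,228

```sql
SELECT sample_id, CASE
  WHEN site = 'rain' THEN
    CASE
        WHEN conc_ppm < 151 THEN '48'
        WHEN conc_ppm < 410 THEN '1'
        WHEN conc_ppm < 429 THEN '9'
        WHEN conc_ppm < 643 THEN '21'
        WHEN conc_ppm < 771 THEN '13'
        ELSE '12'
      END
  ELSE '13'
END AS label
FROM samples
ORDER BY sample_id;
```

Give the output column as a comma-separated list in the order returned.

sample_id=50: site='rain' → inner[conc_ppm < 151] → 48
sample_id=51: site='well' → outer ELSE → 13
sample_id=52: site='rain' → inner[conc_ppm < 410] → 1
sample_id=53: site='lake' → outer ELSE → 13
sample_id=54: site='river' → outer ELSE → 13
sample_id=55: site='river' → outer ELSE → 13
sample_id=56: site='well' → outer ELSE → 13
sample_id=57: site='river' → outer ELSE → 13
sample_id=58: site='tap' → outer ELSE → 13

48, 13, 1, 13, 13, 13, 13, 13, 13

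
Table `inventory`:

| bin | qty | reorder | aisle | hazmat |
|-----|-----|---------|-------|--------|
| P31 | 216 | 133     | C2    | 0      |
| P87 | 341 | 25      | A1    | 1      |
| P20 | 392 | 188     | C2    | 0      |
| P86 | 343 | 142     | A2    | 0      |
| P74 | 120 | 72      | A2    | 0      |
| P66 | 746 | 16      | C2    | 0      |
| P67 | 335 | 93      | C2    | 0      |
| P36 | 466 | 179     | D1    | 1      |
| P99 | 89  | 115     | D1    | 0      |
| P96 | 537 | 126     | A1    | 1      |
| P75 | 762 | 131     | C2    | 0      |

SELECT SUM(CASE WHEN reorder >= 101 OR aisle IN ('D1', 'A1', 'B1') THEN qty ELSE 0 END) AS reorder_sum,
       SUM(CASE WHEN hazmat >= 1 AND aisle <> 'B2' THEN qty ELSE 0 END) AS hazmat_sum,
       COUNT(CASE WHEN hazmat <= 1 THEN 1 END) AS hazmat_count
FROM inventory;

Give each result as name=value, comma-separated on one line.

reorder_sum=3146, hazmat_sum=1344, hazmat_count=11

[reorder_sum: reorder >= 101 OR aisle IN ('D1', 'A1', 'B1')]
bin=P31: ✓ → 216
bin=P87: ✓ → 341
bin=P20: ✓ → 392
bin=P86: ✓ → 343
bin=P74: ✗
bin=P66: ✗
bin=P67: ✗
bin=P36: ✓ → 466
bin=P99: ✓ → 89
bin=P96: ✓ → 537
bin=P75: ✓ → 762
reorder_sum = 216 + 341 + 392 + 343 + 466 + 89 + 537 + 762 = 3146
—
[hazmat_sum: hazmat >= 1 AND aisle <> 'B2']
bin=P31: ✗
bin=P87: ✓ → 341
bin=P20: ✗
bin=P86: ✗
bin=P74: ✗
bin=P66: ✗
bin=P67: ✗
bin=P36: ✓ → 466
bin=P99: ✗
bin=P96: ✓ → 537
bin=P75: ✗
hazmat_sum = 341 + 466 + 537 = 1344
—
[hazmat_count: hazmat <= 1]
bin=P31: ✓ → 1
bin=P87: ✓ → 1
bin=P20: ✓ → 1
bin=P86: ✓ → 1
bin=P74: ✓ → 1
bin=P66: ✓ → 1
bin=P67: ✓ → 1
bin=P36: ✓ → 1
bin=P99: ✓ → 1
bin=P96: ✓ → 1
bin=P75: ✓ → 1
hazmat_count = COUNT(1, 1, 1, 1, 1, 1, 1, 1, 1, 1, 1) = 11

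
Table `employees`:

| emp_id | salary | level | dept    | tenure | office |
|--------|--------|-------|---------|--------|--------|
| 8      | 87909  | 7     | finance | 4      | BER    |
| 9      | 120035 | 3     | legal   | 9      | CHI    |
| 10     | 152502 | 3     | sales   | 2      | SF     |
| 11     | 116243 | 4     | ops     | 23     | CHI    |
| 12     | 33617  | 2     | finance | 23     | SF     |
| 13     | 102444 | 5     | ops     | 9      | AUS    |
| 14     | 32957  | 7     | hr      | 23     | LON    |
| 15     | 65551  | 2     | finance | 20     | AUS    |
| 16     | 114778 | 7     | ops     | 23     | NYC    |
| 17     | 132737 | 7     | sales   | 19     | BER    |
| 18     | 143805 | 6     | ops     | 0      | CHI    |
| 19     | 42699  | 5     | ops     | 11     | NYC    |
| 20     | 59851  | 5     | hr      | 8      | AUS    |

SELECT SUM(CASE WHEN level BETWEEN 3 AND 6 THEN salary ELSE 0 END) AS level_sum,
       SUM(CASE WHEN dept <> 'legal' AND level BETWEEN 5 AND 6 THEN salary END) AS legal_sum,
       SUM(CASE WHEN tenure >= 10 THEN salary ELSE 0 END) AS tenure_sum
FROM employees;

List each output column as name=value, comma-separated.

level_sum=737579, legal_sum=348799, tenure_sum=538582

[level_sum: level BETWEEN 3 AND 6]
emp_id=8: ✗
emp_id=9: ✓ → 120035
emp_id=10: ✓ → 152502
emp_id=11: ✓ → 116243
emp_id=12: ✗
emp_id=13: ✓ → 102444
emp_id=14: ✗
emp_id=15: ✗
emp_id=16: ✗
emp_id=17: ✗
emp_id=18: ✓ → 143805
emp_id=19: ✓ → 42699
emp_id=20: ✓ → 59851
level_sum = 120035 + 152502 + 116243 + 102444 + 143805 + 42699 + 59851 = 737579
—
[legal_sum: dept <> 'legal' AND level BETWEEN 5 AND 6]
emp_id=8: ✗
emp_id=9: ✗
emp_id=10: ✗
emp_id=11: ✗
emp_id=12: ✗
emp_id=13: ✓ → 102444
emp_id=14: ✗
emp_id=15: ✗
emp_id=16: ✗
emp_id=17: ✗
emp_id=18: ✓ → 143805
emp_id=19: ✓ → 42699
emp_id=20: ✓ → 59851
legal_sum = 102444 + 143805 + 42699 + 59851 = 348799
—
[tenure_sum: tenure >= 10]
emp_id=8: ✗
emp_id=9: ✗
emp_id=10: ✗
emp_id=11: ✓ → 116243
emp_id=12: ✓ → 33617
emp_id=13: ✗
emp_id=14: ✓ → 32957
emp_id=15: ✓ → 65551
emp_id=16: ✓ → 114778
emp_id=17: ✓ → 132737
emp_id=18: ✗
emp_id=19: ✓ → 42699
emp_id=20: ✗
tenure_sum = 116243 + 33617 + 32957 + 65551 + 114778 + 132737 + 42699 = 538582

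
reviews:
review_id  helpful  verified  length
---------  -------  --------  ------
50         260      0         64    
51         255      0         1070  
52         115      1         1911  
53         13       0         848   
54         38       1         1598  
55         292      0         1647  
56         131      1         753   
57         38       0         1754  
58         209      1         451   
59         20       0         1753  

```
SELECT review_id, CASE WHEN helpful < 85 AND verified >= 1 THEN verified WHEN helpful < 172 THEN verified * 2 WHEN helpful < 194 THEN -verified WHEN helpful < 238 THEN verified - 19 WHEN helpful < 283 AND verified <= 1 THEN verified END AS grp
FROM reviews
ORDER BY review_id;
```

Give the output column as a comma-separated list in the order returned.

0, 0, 2, 0, 1, NULL, 2, 0, -18, 0

review_id=50: helpful < 283 AND verified <= 1 → 0
review_id=51: helpful < 283 AND verified <= 1 → 0
review_id=52: helpful < 172 → 2
review_id=53: helpful < 172 → 0
review_id=54: helpful < 85 AND verified >= 1 → 1
review_id=55: (no match → NULL) → NULL
review_id=56: helpful < 172 → 2
review_id=57: helpful < 172 → 0
review_id=58: helpful < 238 → -18
review_id=59: helpful < 172 → 0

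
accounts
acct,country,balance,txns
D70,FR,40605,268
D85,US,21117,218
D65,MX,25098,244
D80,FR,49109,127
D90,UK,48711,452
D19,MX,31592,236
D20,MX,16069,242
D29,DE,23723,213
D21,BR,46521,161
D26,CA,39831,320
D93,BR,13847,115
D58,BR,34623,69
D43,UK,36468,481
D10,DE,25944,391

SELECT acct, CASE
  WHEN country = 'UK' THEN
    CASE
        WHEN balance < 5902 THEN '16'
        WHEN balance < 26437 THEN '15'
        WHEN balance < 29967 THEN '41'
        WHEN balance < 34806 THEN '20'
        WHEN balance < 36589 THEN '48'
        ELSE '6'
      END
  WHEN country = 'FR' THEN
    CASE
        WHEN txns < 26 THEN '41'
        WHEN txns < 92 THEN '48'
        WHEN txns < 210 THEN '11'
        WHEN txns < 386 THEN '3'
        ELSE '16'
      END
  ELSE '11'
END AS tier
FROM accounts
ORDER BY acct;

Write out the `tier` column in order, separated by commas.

11, 11, 11, 11, 11, 11, 48, 11, 11, 3, 11, 11, 6, 11

acct=D10: country='DE' → outer ELSE → 11
acct=D19: country='MX' → outer ELSE → 11
acct=D20: country='MX' → outer ELSE → 11
acct=D21: country='BR' → outer ELSE → 11
acct=D26: country='CA' → outer ELSE → 11
acct=D29: country='DE' → outer ELSE → 11
acct=D43: country='UK' → inner[balance < 36589] → 48
acct=D58: country='BR' → outer ELSE → 11
acct=D65: country='MX' → outer ELSE → 11
acct=D70: country='FR' → inner[txns < 386] → 3
acct=D80: country='FR' → inner[txns < 210] → 11
acct=D85: country='US' → outer ELSE → 11
acct=D90: country='UK' → inner[ELSE] → 6
acct=D93: country='BR' → outer ELSE → 11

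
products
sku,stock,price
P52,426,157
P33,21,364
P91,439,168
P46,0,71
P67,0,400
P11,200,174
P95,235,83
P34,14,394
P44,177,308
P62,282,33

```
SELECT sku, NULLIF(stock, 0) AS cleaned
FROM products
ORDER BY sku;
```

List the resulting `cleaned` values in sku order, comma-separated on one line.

sku=P11: stock=200 vs 0: differ → 200
sku=P33: stock=21 vs 0: differ → 21
sku=P34: stock=14 vs 0: differ → 14
sku=P44: stock=177 vs 0: differ → 177
sku=P46: stock=0 vs 0: equal → NULL
sku=P52: stock=426 vs 0: differ → 426
sku=P62: stock=282 vs 0: differ → 282
sku=P67: stock=0 vs 0: equal → NULL
sku=P91: stock=439 vs 0: differ → 439
sku=P95: stock=235 vs 0: differ → 235

200, 21, 14, 177, NULL, 426, 282, NULL, 439, 235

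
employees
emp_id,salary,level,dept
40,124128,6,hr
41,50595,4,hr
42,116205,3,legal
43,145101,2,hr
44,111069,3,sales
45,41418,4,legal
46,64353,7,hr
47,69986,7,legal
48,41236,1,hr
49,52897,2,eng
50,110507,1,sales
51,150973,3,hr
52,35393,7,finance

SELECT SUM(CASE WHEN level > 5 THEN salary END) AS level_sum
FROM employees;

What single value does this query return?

293860

emp_id=40: ✓ → 124128
emp_id=41: ✗
emp_id=42: ✗
emp_id=43: ✗
emp_id=44: ✗
emp_id=45: ✗
emp_id=46: ✓ → 64353
emp_id=47: ✓ → 69986
emp_id=48: ✗
emp_id=49: ✗
emp_id=50: ✗
emp_id=51: ✗
emp_id=52: ✓ → 35393
level_sum = 124128 + 64353 + 69986 + 35393 = 293860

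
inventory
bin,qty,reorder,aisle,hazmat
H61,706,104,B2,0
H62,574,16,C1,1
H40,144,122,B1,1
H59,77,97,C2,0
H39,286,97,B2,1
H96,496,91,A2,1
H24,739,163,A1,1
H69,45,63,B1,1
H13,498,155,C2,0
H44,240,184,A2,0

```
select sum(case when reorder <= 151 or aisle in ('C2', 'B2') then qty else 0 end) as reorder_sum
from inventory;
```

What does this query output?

bin=H61: ✓ → 706
bin=H62: ✓ → 574
bin=H40: ✓ → 144
bin=H59: ✓ → 77
bin=H39: ✓ → 286
bin=H96: ✓ → 496
bin=H24: ✗
bin=H69: ✓ → 45
bin=H13: ✓ → 498
bin=H44: ✗
reorder_sum = 706 + 574 + 144 + 77 + 286 + 496 + 45 + 498 = 2826

2826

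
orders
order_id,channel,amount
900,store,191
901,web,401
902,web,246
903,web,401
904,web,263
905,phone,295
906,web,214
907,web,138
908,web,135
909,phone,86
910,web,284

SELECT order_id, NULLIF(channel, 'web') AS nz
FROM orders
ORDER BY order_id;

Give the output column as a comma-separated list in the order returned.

store, NULL, NULL, NULL, NULL, phone, NULL, NULL, NULL, phone, NULL

order_id=900: channel=store vs web: differ → store
order_id=901: channel=web vs web: equal → NULL
order_id=902: channel=web vs web: equal → NULL
order_id=903: channel=web vs web: equal → NULL
order_id=904: channel=web vs web: equal → NULL
order_id=905: channel=phone vs web: differ → phone
order_id=906: channel=web vs web: equal → NULL
order_id=907: channel=web vs web: equal → NULL
order_id=908: channel=web vs web: equal → NULL
order_id=909: channel=phone vs web: differ → phone
order_id=910: channel=web vs web: equal → NULL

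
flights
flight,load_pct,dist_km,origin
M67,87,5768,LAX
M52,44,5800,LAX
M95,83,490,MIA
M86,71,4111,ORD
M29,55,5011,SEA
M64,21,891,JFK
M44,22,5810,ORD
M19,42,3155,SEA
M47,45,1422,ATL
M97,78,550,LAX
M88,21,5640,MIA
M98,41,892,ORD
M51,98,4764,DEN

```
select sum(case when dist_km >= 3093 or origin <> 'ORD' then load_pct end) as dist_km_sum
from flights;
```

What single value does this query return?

flight=M67: ✓ → 87
flight=M52: ✓ → 44
flight=M95: ✓ → 83
flight=M86: ✓ → 71
flight=M29: ✓ → 55
flight=M64: ✓ → 21
flight=M44: ✓ → 22
flight=M19: ✓ → 42
flight=M47: ✓ → 45
flight=M97: ✓ → 78
flight=M88: ✓ → 21
flight=M98: ✗
flight=M51: ✓ → 98
dist_km_sum = 87 + 44 + 83 + 71 + 55 + 21 + 22 + 42 + 45 + 78 + 21 + 98 = 667

667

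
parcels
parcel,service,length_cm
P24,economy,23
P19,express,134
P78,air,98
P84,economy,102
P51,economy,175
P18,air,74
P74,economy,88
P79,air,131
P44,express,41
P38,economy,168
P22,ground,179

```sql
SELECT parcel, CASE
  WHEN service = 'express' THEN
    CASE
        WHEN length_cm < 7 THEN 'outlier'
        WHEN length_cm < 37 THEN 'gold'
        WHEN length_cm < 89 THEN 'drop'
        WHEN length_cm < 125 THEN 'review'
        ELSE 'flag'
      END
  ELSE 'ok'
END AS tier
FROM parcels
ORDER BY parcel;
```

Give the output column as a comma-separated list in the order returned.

ok, flag, ok, ok, ok, drop, ok, ok, ok, ok, ok

parcel=P18: service='air' → outer ELSE → ok
parcel=P19: service='express' → inner[ELSE] → flag
parcel=P22: service='ground' → outer ELSE → ok
parcel=P24: service='economy' → outer ELSE → ok
parcel=P38: service='economy' → outer ELSE → ok
parcel=P44: service='express' → inner[length_cm < 89] → drop
parcel=P51: service='economy' → outer ELSE → ok
parcel=P74: service='economy' → outer ELSE → ok
parcel=P78: service='air' → outer ELSE → ok
parcel=P79: service='air' → outer ELSE → ok
parcel=P84: service='economy' → outer ELSE → ok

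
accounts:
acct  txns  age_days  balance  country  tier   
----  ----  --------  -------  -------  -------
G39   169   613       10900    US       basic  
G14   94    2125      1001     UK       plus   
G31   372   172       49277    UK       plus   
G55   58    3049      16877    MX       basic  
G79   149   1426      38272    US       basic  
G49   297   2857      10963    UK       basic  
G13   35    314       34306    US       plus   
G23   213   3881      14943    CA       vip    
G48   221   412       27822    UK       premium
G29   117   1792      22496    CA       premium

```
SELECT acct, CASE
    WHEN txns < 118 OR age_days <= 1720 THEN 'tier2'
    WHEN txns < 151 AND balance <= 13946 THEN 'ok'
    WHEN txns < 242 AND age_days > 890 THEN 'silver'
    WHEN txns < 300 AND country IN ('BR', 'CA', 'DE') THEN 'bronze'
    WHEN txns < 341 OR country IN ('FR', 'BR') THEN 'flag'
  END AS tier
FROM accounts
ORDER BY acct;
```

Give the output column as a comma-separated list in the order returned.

acct=G13: txns < 118 OR age_days <= 1720 → tier2
acct=G14: txns < 118 OR age_days <= 1720 → tier2
acct=G23: txns < 242 AND age_days > 890 → silver
acct=G29: txns < 118 OR age_days <= 1720 → tier2
acct=G31: txns < 118 OR age_days <= 1720 → tier2
acct=G39: txns < 118 OR age_days <= 1720 → tier2
acct=G48: txns < 118 OR age_days <= 1720 → tier2
acct=G49: txns < 341 OR country IN ('FR', 'BR') → flag
acct=G55: txns < 118 OR age_days <= 1720 → tier2
acct=G79: txns < 118 OR age_days <= 1720 → tier2

tier2, tier2, silver, tier2, tier2, tier2, tier2, flag, tier2, tier2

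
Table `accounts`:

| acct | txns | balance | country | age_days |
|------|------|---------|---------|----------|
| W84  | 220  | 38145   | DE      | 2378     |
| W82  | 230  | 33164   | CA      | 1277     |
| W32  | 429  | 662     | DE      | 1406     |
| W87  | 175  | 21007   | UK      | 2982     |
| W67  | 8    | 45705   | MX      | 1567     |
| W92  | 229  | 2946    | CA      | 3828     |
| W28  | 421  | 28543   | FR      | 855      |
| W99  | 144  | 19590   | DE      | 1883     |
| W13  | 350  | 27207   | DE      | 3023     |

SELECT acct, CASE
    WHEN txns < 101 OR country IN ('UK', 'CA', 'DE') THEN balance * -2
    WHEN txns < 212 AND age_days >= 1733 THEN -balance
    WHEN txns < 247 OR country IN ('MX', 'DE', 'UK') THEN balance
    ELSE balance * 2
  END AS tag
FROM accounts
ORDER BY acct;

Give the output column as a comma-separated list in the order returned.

-54414, 57086, -1324, -91410, -66328, -76290, -42014, -5892, -39180

acct=W13: txns < 101 OR country IN ('UK', 'CA', 'DE') → -54414
acct=W28: ELSE → 57086
acct=W32: txns < 101 OR country IN ('UK', 'CA', 'DE') → -1324
acct=W67: txns < 101 OR country IN ('UK', 'CA', 'DE') → -91410
acct=W82: txns < 101 OR country IN ('UK', 'CA', 'DE') → -66328
acct=W84: txns < 101 OR country IN ('UK', 'CA', 'DE') → -76290
acct=W87: txns < 101 OR country IN ('UK', 'CA', 'DE') → -42014
acct=W92: txns < 101 OR country IN ('UK', 'CA', 'DE') → -5892
acct=W99: txns < 101 OR country IN ('UK', 'CA', 'DE') → -39180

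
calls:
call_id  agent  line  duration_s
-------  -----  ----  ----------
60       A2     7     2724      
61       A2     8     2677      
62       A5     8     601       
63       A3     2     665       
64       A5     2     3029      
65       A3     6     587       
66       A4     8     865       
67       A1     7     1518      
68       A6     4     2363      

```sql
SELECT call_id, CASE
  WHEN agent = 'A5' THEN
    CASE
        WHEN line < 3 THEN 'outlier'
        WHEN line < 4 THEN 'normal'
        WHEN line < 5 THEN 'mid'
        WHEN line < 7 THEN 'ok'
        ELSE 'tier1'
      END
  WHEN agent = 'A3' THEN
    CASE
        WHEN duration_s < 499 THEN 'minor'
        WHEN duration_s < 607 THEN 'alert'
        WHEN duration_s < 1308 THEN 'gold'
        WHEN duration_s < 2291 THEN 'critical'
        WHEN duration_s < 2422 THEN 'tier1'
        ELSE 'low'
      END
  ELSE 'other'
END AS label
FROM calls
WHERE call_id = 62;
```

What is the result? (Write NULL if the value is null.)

tier1

call_id = 62: agent=A5, line=8, duration_s=601.
agent='A5' → inner[ELSE] → tier1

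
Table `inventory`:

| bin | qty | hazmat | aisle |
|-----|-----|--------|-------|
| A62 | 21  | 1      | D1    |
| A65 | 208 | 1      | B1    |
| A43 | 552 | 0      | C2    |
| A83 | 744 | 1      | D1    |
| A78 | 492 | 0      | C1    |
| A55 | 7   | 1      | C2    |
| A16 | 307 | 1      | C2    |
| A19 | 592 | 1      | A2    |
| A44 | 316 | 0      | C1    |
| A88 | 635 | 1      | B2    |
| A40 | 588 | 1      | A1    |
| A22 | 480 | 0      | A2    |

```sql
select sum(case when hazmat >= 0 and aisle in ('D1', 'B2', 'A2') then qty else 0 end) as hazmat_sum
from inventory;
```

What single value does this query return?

2472

bin=A62: ✓ → 21
bin=A65: ✗
bin=A43: ✗
bin=A83: ✓ → 744
bin=A78: ✗
bin=A55: ✗
bin=A16: ✗
bin=A19: ✓ → 592
bin=A44: ✗
bin=A88: ✓ → 635
bin=A40: ✗
bin=A22: ✓ → 480
hazmat_sum = 21 + 744 + 592 + 635 + 480 = 2472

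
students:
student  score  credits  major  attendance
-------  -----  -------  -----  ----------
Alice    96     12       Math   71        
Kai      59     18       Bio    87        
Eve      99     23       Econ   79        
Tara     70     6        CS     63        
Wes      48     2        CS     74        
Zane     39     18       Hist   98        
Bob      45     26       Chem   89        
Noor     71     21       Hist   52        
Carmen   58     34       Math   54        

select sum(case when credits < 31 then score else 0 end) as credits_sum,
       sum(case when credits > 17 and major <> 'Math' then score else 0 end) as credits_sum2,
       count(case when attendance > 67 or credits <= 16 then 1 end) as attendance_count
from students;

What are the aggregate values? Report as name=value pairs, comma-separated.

[credits_sum: credits < 31]
student=Alice: ✓ → 96
student=Kai: ✓ → 59
student=Eve: ✓ → 99
student=Tara: ✓ → 70
student=Wes: ✓ → 48
student=Zane: ✓ → 39
student=Bob: ✓ → 45
student=Noor: ✓ → 71
student=Carmen: ✗
credits_sum = 96 + 59 + 99 + 70 + 48 + 39 + 45 + 71 = 527
—
[credits_sum2: credits > 17 and major <> 'Math']
student=Alice: ✗
student=Kai: ✓ → 59
student=Eve: ✓ → 99
student=Tara: ✗
student=Wes: ✗
student=Zane: ✓ → 39
student=Bob: ✓ → 45
student=Noor: ✓ → 71
student=Carmen: ✗
credits_sum2 = 59 + 99 + 39 + 45 + 71 = 313
—
[attendance_count: attendance > 67 or credits <= 16]
student=Alice: ✓ → 1
student=Kai: ✓ → 1
student=Eve: ✓ → 1
student=Tara: ✓ → 1
student=Wes: ✓ → 1
student=Zane: ✓ → 1
student=Bob: ✓ → 1
student=Noor: ✗
student=Carmen: ✗
attendance_count = COUNT(1, 1, 1, 1, 1, 1, 1) = 7

credits_sum=527, credits_sum2=313, attendance_count=7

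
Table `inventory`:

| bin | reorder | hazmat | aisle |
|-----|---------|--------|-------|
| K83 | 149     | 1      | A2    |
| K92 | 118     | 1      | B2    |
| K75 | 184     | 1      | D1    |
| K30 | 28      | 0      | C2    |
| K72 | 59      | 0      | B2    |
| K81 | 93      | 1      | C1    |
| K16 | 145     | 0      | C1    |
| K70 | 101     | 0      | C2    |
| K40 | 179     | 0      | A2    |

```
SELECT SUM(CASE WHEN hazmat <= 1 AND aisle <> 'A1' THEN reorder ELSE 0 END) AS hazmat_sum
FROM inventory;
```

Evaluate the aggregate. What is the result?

1056

bin=K83: ✓ → 149
bin=K92: ✓ → 118
bin=K75: ✓ → 184
bin=K30: ✓ → 28
bin=K72: ✓ → 59
bin=K81: ✓ → 93
bin=K16: ✓ → 145
bin=K70: ✓ → 101
bin=K40: ✓ → 179
hazmat_sum = 149 + 118 + 184 + 28 + 59 + 93 + 145 + 101 + 179 = 1056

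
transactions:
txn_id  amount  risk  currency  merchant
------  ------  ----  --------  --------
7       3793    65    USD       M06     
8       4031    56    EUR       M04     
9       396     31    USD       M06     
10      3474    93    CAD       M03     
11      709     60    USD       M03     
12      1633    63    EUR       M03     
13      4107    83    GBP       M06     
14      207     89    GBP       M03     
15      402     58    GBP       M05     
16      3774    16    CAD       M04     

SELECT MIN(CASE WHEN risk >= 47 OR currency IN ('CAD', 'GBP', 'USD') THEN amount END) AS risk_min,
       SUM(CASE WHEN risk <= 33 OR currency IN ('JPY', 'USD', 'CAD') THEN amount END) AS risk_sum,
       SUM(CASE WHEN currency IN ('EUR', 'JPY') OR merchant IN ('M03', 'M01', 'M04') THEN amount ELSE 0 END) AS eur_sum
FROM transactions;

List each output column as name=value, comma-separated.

risk_min=207, risk_sum=12146, eur_sum=13828

[risk_min: risk >= 47 OR currency IN ('CAD', 'GBP', 'USD')]
txn_id=7: ✓ → 3793
txn_id=8: ✓ → 4031
txn_id=9: ✓ → 396
txn_id=10: ✓ → 3474
txn_id=11: ✓ → 709
txn_id=12: ✓ → 1633
txn_id=13: ✓ → 4107
txn_id=14: ✓ → 207
txn_id=15: ✓ → 402
txn_id=16: ✓ → 3774
risk_min = MIN(3793, 4031, 396, 3474, 709, 1633, 4107, 207, 402, 3774) = 207
—
[risk_sum: risk <= 33 OR currency IN ('JPY', 'USD', 'CAD')]
txn_id=7: ✓ → 3793
txn_id=8: ✗
txn_id=9: ✓ → 396
txn_id=10: ✓ → 3474
txn_id=11: ✓ → 709
txn_id=12: ✗
txn_id=13: ✗
txn_id=14: ✗
txn_id=15: ✗
txn_id=16: ✓ → 3774
risk_sum = 3793 + 396 + 3474 + 709 + 3774 = 12146
—
[eur_sum: currency IN ('EUR', 'JPY') OR merchant IN ('M03', 'M01', 'M04')]
txn_id=7: ✗
txn_id=8: ✓ → 4031
txn_id=9: ✗
txn_id=10: ✓ → 3474
txn_id=11: ✓ → 709
txn_id=12: ✓ → 1633
txn_id=13: ✗
txn_id=14: ✓ → 207
txn_id=15: ✗
txn_id=16: ✓ → 3774
eur_sum = 4031 + 3474 + 709 + 1633 + 207 + 3774 = 13828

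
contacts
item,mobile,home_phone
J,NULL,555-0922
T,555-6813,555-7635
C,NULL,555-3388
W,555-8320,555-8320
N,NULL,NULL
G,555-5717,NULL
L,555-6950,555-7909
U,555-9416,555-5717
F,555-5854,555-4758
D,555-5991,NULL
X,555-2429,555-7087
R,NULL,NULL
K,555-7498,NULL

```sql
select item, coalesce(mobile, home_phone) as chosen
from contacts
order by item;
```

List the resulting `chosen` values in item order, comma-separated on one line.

item=C: mobile=NULL, home_phone=555-3388 → 555-3388
item=D: mobile=555-5991 → 555-5991
item=F: mobile=555-5854 → 555-5854
item=G: mobile=555-5717 → 555-5717
item=J: mobile=NULL, home_phone=555-0922 → 555-0922
item=K: mobile=555-7498 → 555-7498
item=L: mobile=555-6950 → 555-6950
item=N: mobile=NULL, home_phone=NULL (all NULL) → NULL
item=R: mobile=NULL, home_phone=NULL (all NULL) → NULL
item=T: mobile=555-6813 → 555-6813
item=U: mobile=555-9416 → 555-9416
item=W: mobile=555-8320 → 555-8320
item=X: mobile=555-2429 → 555-2429

555-3388, 555-5991, 555-5854, 555-5717, 555-0922, 555-7498, 555-6950, NULL, NULL, 555-6813, 555-9416, 555-8320, 555-2429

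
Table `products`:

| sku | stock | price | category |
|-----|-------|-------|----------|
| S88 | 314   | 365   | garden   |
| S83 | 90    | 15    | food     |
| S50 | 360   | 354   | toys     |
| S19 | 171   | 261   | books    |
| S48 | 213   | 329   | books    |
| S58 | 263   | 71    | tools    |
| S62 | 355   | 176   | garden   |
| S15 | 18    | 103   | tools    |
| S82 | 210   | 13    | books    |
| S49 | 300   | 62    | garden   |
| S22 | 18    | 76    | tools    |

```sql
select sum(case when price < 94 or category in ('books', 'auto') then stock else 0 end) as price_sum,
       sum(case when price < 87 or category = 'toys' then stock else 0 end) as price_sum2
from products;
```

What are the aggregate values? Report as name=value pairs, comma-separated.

price_sum=1265, price_sum2=1241

[price_sum: price < 94 or category in ('books', 'auto')]
sku=S88: ✗
sku=S83: ✓ → 90
sku=S50: ✗
sku=S19: ✓ → 171
sku=S48: ✓ → 213
sku=S58: ✓ → 263
sku=S62: ✗
sku=S15: ✗
sku=S82: ✓ → 210
sku=S49: ✓ → 300
sku=S22: ✓ → 18
price_sum = 90 + 171 + 213 + 263 + 210 + 300 + 18 = 1265
—
[price_sum2: price < 87 or category = 'toys']
sku=S88: ✗
sku=S83: ✓ → 90
sku=S50: ✓ → 360
sku=S19: ✗
sku=S48: ✗
sku=S58: ✓ → 263
sku=S62: ✗
sku=S15: ✗
sku=S82: ✓ → 210
sku=S49: ✓ → 300
sku=S22: ✓ → 18
price_sum2 = 90 + 360 + 263 + 210 + 300 + 18 = 1241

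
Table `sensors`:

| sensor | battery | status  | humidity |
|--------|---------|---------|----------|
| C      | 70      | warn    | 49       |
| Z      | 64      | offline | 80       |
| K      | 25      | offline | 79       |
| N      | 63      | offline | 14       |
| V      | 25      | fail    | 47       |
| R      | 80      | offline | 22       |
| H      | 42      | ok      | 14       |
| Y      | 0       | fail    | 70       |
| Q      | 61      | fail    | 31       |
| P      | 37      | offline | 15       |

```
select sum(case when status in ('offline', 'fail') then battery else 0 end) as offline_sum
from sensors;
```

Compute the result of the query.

355

sensor=C: ✗
sensor=Z: ✓ → 64
sensor=K: ✓ → 25
sensor=N: ✓ → 63
sensor=V: ✓ → 25
sensor=R: ✓ → 80
sensor=H: ✗
sensor=Y: ✓ → 0
sensor=Q: ✓ → 61
sensor=P: ✓ → 37
offline_sum = 64 + 25 + 63 + 25 + 80 + 61 + 37 = 355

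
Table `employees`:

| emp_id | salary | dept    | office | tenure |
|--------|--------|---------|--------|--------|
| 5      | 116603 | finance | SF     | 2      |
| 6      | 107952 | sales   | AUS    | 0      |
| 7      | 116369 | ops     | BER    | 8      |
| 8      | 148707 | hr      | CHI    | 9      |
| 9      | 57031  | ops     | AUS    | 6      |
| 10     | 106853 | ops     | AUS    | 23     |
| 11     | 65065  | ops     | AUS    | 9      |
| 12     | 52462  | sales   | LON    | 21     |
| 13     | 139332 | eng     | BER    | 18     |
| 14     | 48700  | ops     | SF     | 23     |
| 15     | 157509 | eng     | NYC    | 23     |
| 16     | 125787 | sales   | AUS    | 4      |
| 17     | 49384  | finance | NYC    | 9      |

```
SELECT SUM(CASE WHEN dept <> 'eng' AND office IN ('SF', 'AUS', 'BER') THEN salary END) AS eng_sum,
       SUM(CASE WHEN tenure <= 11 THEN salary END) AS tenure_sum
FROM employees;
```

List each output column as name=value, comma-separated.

eng_sum=744360, tenure_sum=786898

[eng_sum: dept <> 'eng' AND office IN ('SF', 'AUS', 'BER')]
emp_id=5: ✓ → 116603
emp_id=6: ✓ → 107952
emp_id=7: ✓ → 116369
emp_id=8: ✗
emp_id=9: ✓ → 57031
emp_id=10: ✓ → 106853
emp_id=11: ✓ → 65065
emp_id=12: ✗
emp_id=13: ✗
emp_id=14: ✓ → 48700
emp_id=15: ✗
emp_id=16: ✓ → 125787
emp_id=17: ✗
eng_sum = 116603 + 107952 + 116369 + 57031 + 106853 + 65065 + 48700 + 125787 = 744360
—
[tenure_sum: tenure <= 11]
emp_id=5: ✓ → 116603
emp_id=6: ✓ → 107952
emp_id=7: ✓ → 116369
emp_id=8: ✓ → 148707
emp_id=9: ✓ → 57031
emp_id=10: ✗
emp_id=11: ✓ → 65065
emp_id=12: ✗
emp_id=13: ✗
emp_id=14: ✗
emp_id=15: ✗
emp_id=16: ✓ → 125787
emp_id=17: ✓ → 49384
tenure_sum = 116603 + 107952 + 116369 + 148707 + 57031 + 65065 + 125787 + 49384 = 786898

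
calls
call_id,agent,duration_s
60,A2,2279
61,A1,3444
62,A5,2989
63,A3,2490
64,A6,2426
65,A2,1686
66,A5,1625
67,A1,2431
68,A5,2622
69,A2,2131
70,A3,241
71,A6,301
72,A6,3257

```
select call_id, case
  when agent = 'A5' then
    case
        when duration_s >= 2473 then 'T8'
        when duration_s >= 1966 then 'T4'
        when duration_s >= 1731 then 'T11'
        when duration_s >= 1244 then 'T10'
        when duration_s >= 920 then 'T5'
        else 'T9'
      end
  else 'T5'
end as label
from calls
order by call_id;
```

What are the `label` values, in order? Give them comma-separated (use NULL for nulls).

T5, T5, T8, T5, T5, T5, T10, T5, T8, T5, T5, T5, T5

call_id=60: agent='A2' → outer ELSE → T5
call_id=61: agent='A1' → outer ELSE → T5
call_id=62: agent='A5' → inner[duration_s >= 2473] → T8
call_id=63: agent='A3' → outer ELSE → T5
call_id=64: agent='A6' → outer ELSE → T5
call_id=65: agent='A2' → outer ELSE → T5
call_id=66: agent='A5' → inner[duration_s >= 1244] → T10
call_id=67: agent='A1' → outer ELSE → T5
call_id=68: agent='A5' → inner[duration_s >= 2473] → T8
call_id=69: agent='A2' → outer ELSE → T5
call_id=70: agent='A3' → outer ELSE → T5
call_id=71: agent='A6' → outer ELSE → T5
call_id=72: agent='A6' → outer ELSE → T5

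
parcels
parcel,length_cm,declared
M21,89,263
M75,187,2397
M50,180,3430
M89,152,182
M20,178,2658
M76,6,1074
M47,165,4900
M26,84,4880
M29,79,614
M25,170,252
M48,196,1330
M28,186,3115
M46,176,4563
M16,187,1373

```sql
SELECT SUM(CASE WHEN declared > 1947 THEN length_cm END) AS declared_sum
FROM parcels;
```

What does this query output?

parcel=M21: ✗
parcel=M75: ✓ → 187
parcel=M50: ✓ → 180
parcel=M89: ✗
parcel=M20: ✓ → 178
parcel=M76: ✗
parcel=M47: ✓ → 165
parcel=M26: ✓ → 84
parcel=M29: ✗
parcel=M25: ✗
parcel=M48: ✗
parcel=M28: ✓ → 186
parcel=M46: ✓ → 176
parcel=M16: ✗
declared_sum = 187 + 180 + 178 + 165 + 84 + 186 + 176 = 1156

1156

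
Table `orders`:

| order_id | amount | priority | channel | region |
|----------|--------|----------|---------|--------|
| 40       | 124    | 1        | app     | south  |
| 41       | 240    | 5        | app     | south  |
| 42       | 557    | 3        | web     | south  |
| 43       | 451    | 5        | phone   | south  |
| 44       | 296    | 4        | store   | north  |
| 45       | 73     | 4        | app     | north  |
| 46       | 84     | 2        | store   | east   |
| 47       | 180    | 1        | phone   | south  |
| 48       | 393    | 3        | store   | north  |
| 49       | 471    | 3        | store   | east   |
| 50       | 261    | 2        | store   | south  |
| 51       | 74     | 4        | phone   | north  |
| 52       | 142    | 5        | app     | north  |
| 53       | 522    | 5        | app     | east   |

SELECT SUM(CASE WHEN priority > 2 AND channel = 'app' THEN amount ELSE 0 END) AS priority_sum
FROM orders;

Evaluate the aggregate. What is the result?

order_id=40: ✗
order_id=41: ✓ → 240
order_id=42: ✗
order_id=43: ✗
order_id=44: ✗
order_id=45: ✓ → 73
order_id=46: ✗
order_id=47: ✗
order_id=48: ✗
order_id=49: ✗
order_id=50: ✗
order_id=51: ✗
order_id=52: ✓ → 142
order_id=53: ✓ → 522
priority_sum = 240 + 73 + 142 + 522 = 977

977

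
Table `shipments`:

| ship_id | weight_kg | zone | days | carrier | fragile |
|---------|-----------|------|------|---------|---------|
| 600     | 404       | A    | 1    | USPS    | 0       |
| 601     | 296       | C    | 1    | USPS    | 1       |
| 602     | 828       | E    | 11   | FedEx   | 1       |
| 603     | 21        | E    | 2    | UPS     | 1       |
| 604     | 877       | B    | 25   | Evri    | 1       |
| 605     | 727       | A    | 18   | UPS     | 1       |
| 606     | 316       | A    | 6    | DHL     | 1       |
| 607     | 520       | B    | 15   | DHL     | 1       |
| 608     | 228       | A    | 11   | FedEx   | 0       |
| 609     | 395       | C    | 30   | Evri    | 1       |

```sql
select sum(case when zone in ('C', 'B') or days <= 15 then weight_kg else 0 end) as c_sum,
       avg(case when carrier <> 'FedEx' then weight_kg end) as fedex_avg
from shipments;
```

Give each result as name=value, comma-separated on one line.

c_sum=3885, fedex_avg=444.5

[c_sum: zone in ('C', 'B') or days <= 15]
ship_id=600: ✓ → 404
ship_id=601: ✓ → 296
ship_id=602: ✓ → 828
ship_id=603: ✓ → 21
ship_id=604: ✓ → 877
ship_id=605: ✗
ship_id=606: ✓ → 316
ship_id=607: ✓ → 520
ship_id=608: ✓ → 228
ship_id=609: ✓ → 395
c_sum = 404 + 296 + 828 + 21 + 877 + 316 + 520 + 228 + 395 = 3885
—
[fedex_avg: carrier <> 'FedEx']
ship_id=600: ✓ → 404
ship_id=601: ✓ → 296
ship_id=602: ✗
ship_id=603: ✓ → 21
ship_id=604: ✓ → 877
ship_id=605: ✓ → 727
ship_id=606: ✓ → 316
ship_id=607: ✓ → 520
ship_id=608: ✗
ship_id=609: ✓ → 395
fedex_avg = (404 + 296 + 21 + 877 + 727 + 316 + 520 + 395) / 8 = 444.5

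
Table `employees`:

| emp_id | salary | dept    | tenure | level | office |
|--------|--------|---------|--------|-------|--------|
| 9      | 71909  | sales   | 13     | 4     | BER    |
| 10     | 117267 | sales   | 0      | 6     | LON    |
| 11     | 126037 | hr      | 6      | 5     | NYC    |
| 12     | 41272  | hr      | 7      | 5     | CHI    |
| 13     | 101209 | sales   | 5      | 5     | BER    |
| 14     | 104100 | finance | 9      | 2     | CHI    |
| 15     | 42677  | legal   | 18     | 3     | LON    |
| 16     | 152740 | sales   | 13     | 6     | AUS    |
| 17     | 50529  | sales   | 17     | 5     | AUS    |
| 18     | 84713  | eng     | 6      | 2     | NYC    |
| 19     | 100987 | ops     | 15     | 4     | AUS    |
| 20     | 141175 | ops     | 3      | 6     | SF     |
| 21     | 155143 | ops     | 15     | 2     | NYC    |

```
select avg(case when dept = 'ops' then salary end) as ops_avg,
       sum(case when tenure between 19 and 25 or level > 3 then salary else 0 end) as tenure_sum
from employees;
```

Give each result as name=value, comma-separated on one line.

ops_avg=132435, tenure_sum=903125

[ops_avg: dept = 'ops']
emp_id=9: ✗
emp_id=10: ✗
emp_id=11: ✗
emp_id=12: ✗
emp_id=13: ✗
emp_id=14: ✗
emp_id=15: ✗
emp_id=16: ✗
emp_id=17: ✗
emp_id=18: ✗
emp_id=19: ✓ → 100987
emp_id=20: ✓ → 141175
emp_id=21: ✓ → 155143
ops_avg = (100987 + 141175 + 155143) / 3 = 132435
—
[tenure_sum: tenure between 19 and 25 or level > 3]
emp_id=9: ✓ → 71909
emp_id=10: ✓ → 117267
emp_id=11: ✓ → 126037
emp_id=12: ✓ → 41272
emp_id=13: ✓ → 101209
emp_id=14: ✗
emp_id=15: ✗
emp_id=16: ✓ → 152740
emp_id=17: ✓ → 50529
emp_id=18: ✗
emp_id=19: ✓ → 100987
emp_id=20: ✓ → 141175
emp_id=21: ✗
tenure_sum = 71909 + 117267 + 126037 + 41272 + 101209 + 152740 + 50529 + 100987 + 141175 = 903125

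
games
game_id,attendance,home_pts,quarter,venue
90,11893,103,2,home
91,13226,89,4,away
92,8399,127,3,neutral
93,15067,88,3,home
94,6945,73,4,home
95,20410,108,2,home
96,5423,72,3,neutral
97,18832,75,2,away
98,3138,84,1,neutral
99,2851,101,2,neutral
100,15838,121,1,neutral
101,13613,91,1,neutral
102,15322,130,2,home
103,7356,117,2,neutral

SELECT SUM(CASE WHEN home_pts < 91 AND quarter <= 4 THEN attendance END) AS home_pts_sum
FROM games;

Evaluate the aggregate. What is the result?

game_id=90: ✗
game_id=91: ✓ → 13226
game_id=92: ✗
game_id=93: ✓ → 15067
game_id=94: ✓ → 6945
game_id=95: ✗
game_id=96: ✓ → 5423
game_id=97: ✓ → 18832
game_id=98: ✓ → 3138
game_id=99: ✗
game_id=100: ✗
game_id=101: ✗
game_id=102: ✗
game_id=103: ✗
home_pts_sum = 13226 + 15067 + 6945 + 5423 + 18832 + 3138 = 62631

62631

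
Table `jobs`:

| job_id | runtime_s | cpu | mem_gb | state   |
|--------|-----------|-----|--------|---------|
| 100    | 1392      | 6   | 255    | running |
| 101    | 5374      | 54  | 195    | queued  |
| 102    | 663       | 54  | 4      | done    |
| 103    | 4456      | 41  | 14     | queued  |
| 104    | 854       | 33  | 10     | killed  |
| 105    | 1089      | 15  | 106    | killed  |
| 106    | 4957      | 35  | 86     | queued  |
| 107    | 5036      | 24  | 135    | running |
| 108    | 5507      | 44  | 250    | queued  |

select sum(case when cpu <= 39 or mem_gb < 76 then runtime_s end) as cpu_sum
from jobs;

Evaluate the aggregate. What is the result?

18447

job_id=100: ✓ → 1392
job_id=101: ✗
job_id=102: ✓ → 663
job_id=103: ✓ → 4456
job_id=104: ✓ → 854
job_id=105: ✓ → 1089
job_id=106: ✓ → 4957
job_id=107: ✓ → 5036
job_id=108: ✗
cpu_sum = 1392 + 663 + 4456 + 854 + 1089 + 4957 + 5036 = 18447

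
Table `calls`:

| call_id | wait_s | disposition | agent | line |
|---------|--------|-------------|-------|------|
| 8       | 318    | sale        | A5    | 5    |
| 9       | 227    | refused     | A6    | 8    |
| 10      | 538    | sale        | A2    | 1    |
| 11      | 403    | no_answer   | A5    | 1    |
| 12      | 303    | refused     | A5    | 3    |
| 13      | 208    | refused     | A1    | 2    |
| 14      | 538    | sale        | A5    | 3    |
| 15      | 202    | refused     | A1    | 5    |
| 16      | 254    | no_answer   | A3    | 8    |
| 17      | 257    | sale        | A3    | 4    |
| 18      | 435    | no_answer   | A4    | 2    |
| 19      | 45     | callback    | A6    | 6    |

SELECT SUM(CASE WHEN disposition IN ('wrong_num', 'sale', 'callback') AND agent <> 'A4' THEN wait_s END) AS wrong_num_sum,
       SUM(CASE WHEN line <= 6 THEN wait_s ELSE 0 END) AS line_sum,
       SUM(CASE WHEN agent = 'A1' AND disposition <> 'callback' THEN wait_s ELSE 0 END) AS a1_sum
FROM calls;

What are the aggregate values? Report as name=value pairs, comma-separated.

wrong_num_sum=1696, line_sum=3247, a1_sum=410

[wrong_num_sum: disposition IN ('wrong_num', 'sale', 'callback') AND agent <> 'A4']
call_id=8: ✓ → 318
call_id=9: ✗
call_id=10: ✓ → 538
call_id=11: ✗
call_id=12: ✗
call_id=13: ✗
call_id=14: ✓ → 538
call_id=15: ✗
call_id=16: ✗
call_id=17: ✓ → 257
call_id=18: ✗
call_id=19: ✓ → 45
wrong_num_sum = 318 + 538 + 538 + 257 + 45 = 1696
—
[line_sum: line <= 6]
call_id=8: ✓ → 318
call_id=9: ✗
call_id=10: ✓ → 538
call_id=11: ✓ → 403
call_id=12: ✓ → 303
call_id=13: ✓ → 208
call_id=14: ✓ → 538
call_id=15: ✓ → 202
call_id=16: ✗
call_id=17: ✓ → 257
call_id=18: ✓ → 435
call_id=19: ✓ → 45
line_sum = 318 + 538 + 403 + 303 + 208 + 538 + 202 + 257 + 435 + 45 = 3247
—
[a1_sum: agent = 'A1' AND disposition <> 'callback']
call_id=8: ✗
call_id=9: ✗
call_id=10: ✗
call_id=11: ✗
call_id=12: ✗
call_id=13: ✓ → 208
call_id=14: ✗
call_id=15: ✓ → 202
call_id=16: ✗
call_id=17: ✗
call_id=18: ✗
call_id=19: ✗
a1_sum = 208 + 202 = 410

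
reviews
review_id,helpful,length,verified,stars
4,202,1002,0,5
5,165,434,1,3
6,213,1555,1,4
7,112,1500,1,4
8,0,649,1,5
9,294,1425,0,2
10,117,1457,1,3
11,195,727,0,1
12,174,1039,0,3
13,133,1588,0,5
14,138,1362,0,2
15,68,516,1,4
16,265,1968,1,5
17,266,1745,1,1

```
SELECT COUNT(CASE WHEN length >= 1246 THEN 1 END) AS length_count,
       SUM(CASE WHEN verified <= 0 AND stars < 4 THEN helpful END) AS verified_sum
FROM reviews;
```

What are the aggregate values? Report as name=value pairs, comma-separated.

[length_count: length >= 1246]
review_id=4: ✗
review_id=5: ✗
review_id=6: ✓ → 1
review_id=7: ✓ → 1
review_id=8: ✗
review_id=9: ✓ → 1
review_id=10: ✓ → 1
review_id=11: ✗
review_id=12: ✗
review_id=13: ✓ → 1
review_id=14: ✓ → 1
review_id=15: ✗
review_id=16: ✓ → 1
review_id=17: ✓ → 1
length_count = COUNT(1, 1, 1, 1, 1, 1, 1, 1) = 8
—
[verified_sum: verified <= 0 AND stars < 4]
review_id=4: ✗
review_id=5: ✗
review_id=6: ✗
review_id=7: ✗
review_id=8: ✗
review_id=9: ✓ → 294
review_id=10: ✗
review_id=11: ✓ → 195
review_id=12: ✓ → 174
review_id=13: ✗
review_id=14: ✓ → 138
review_id=15: ✗
review_id=16: ✗
review_id=17: ✗
verified_sum = 294 + 195 + 174 + 138 = 801

length_count=8, verified_sum=801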